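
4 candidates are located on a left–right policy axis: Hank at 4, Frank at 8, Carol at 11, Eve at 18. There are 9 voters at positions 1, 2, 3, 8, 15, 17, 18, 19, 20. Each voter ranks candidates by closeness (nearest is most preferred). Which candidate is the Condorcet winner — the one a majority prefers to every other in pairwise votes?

With single-peaked preferences on a line, the Condorcet winner is the candidate closest to the median voter.
The median voter (position 15) is closest to Eve at 18.
Check: Eve vs Hank — voters closer to Eve: 5 of 9.

Eve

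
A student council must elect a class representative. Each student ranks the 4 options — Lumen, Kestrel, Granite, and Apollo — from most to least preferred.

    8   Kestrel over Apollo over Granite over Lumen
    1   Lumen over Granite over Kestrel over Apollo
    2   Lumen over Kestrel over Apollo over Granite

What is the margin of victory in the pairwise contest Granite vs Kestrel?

Ballots ranking Granite above Kestrel: 1.
Ballots ranking Kestrel above Granite: 8+2 = 10.
Kestrel wins 10–1, a margin of 9.

9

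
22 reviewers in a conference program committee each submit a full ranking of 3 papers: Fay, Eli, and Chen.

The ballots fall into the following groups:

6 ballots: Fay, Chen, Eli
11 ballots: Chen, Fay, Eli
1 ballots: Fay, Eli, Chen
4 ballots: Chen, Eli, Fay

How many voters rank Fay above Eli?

Ballots ranking Fay above Eli: 6+11+1 = 18.
Ballots ranking Eli above Fay: 4.
So 18 of 22 voters prefer Fay to Eli.

18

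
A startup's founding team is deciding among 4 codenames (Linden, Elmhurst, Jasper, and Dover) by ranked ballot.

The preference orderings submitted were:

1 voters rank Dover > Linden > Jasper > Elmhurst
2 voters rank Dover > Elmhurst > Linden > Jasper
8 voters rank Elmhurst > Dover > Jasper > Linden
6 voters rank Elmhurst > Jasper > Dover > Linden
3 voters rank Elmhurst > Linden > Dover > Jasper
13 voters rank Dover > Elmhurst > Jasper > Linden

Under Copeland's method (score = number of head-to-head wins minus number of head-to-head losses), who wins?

Pairwise results:
  Linden vs Elmhurst: Elmhurst wins 32–1.
  Linden vs Jasper: Jasper wins 27–6.
  Linden vs Dover: Dover wins 30–3.
  Elmhurst vs Jasper: Elmhurst wins 32–1.
  Elmhurst vs Dover: Elmhurst wins 17–16.
  Jasper vs Dover: Dover wins 27–6.
Copeland scores (wins − losses):
  Linden: 0 − 3 = -3
  Elmhurst: 3 − 0 = 3
  Jasper: 1 − 2 = -1
  Dover: 2 − 1 = 1
Elmhurst has the best Copeland score.

Elmhurst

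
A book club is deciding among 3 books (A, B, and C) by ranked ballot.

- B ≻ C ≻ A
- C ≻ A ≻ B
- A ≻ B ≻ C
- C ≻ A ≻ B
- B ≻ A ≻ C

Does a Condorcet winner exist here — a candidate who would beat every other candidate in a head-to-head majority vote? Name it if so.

No Condorcet winner

Head-to-head results (5 voters total):
A vs B: A wins 3–2.
A vs C: C wins 3–2.
B vs C: B wins 3–2.
No candidate beats all others: A beats B beats C beats A, a majority cycle.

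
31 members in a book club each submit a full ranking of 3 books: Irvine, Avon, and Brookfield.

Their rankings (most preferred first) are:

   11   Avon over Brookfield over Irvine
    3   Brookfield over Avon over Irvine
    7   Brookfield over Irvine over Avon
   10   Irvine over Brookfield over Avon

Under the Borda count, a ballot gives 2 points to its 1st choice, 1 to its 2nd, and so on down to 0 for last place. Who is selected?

Brookfield

Borda scores:
  Irvine: 11·0 + 3·0 + 7·1 + 10·2 = 27
  Avon: 11·2 + 3·1 + 7·0 + 10·0 = 25
  Brookfield: 11·1 + 3·2 + 7·2 + 10·1 = 41
Brookfield has the highest total.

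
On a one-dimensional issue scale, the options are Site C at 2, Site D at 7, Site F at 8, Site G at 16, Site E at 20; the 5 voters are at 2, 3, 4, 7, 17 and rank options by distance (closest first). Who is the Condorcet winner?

Site C

With single-peaked preferences on a line, the Condorcet winner is the candidate closest to the median voter.
The median voter (position 4) is closest to Site C at 2.
Check: Site C vs Site G — voters closer to Site C: 4 of 5.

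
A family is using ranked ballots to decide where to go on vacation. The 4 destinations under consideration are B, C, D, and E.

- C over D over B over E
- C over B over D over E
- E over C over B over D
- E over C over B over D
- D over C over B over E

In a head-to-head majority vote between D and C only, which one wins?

C

Ballots ranking D above C: 1.
Ballots ranking C above D: 4.
C wins the head-to-head, 4–1.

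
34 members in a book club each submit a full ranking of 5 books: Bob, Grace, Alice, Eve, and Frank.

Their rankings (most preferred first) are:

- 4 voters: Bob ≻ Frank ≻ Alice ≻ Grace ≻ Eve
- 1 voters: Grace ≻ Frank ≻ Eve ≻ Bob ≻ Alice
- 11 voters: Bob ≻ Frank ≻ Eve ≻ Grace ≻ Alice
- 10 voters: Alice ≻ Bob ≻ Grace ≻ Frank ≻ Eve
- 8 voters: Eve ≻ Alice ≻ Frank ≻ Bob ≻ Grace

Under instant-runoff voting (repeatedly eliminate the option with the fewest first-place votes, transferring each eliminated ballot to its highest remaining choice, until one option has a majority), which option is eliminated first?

Round 1: Bob 15, Alice 10, Eve 8, Grace 1, Frank 0. Frank has the fewest and is eliminated.
Round 2: Bob 15, Alice 10, Eve 8, Grace 1. Grace has the fewest and is eliminated.
Round 3: Bob 15, Alice 10, Eve 9. Eve has the fewest and is eliminated.
Round 4: Alice 18, Bob 16. Alice has a majority.

Frank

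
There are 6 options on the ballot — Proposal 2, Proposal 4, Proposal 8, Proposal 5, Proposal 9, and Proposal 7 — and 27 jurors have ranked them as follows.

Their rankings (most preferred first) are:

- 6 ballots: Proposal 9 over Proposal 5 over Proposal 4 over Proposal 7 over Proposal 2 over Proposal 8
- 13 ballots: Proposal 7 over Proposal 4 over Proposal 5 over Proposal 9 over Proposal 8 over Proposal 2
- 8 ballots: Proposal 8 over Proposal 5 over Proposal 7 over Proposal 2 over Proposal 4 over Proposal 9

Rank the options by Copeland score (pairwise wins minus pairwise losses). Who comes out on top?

Pairwise results:
  Proposal 2 vs Proposal 4: Proposal 4 wins 19–8.
  Proposal 2 vs Proposal 8: Proposal 8 wins 21–6.
  Proposal 2 vs Proposal 5: Proposal 5 wins 27–0.
  Proposal 2 vs Proposal 9: Proposal 9 wins 19–8.
  Proposal 2 vs Proposal 7: Proposal 7 wins 27–0.
  Proposal 4 vs Proposal 8: Proposal 4 wins 19–8.
  Proposal 4 vs Proposal 5: Proposal 5 wins 14–13.
  Proposal 4 vs Proposal 9: Proposal 4 wins 21–6.
  Proposal 4 vs Proposal 7: Proposal 7 wins 21–6.
  Proposal 8 vs Proposal 5: Proposal 5 wins 19–8.
  Proposal 8 vs Proposal 9: Proposal 9 wins 19–8.
  Proposal 8 vs Proposal 7: Proposal 7 wins 19–8.
  Proposal 5 vs Proposal 9: Proposal 5 wins 21–6.
  Proposal 5 vs Proposal 7: Proposal 5 wins 14–13.
  Proposal 9 vs Proposal 7: Proposal 7 wins 21–6.
Copeland scores (wins − losses):
  Proposal 2: 0 − 5 = -5
  Proposal 4: 3 − 2 = 1
  Proposal 8: 1 − 4 = -3
  Proposal 5: 5 − 0 = 5
  Proposal 9: 2 − 3 = -1
  Proposal 7: 4 − 1 = 3
Proposal 5 has the best Copeland score.

Proposal 5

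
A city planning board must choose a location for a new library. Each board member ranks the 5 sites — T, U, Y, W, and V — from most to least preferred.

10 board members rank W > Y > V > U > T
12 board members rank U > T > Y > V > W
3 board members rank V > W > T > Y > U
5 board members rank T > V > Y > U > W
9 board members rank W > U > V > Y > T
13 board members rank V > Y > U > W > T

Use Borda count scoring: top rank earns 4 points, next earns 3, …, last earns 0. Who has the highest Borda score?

Borda scores:
  T: 10·0 + 12·3 + 3·2 + 5·4 + 9·0 + 13·0 = 62
  U: 10·1 + 12·4 + 3·0 + 5·1 + 9·3 + 13·2 = 116
  Y: 10·3 + 12·2 + 3·1 + 5·2 + 9·1 + 13·3 = 115
  W: 10·4 + 12·0 + 3·3 + 5·0 + 9·4 + 13·1 = 98
  V: 10·2 + 12·1 + 3·4 + 5·3 + 9·2 + 13·4 = 129
V has the highest total.

V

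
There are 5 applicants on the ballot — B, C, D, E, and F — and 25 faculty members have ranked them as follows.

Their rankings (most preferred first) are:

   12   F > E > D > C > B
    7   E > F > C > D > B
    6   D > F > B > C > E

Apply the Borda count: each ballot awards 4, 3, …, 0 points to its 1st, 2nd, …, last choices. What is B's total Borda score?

Borda scores:
  B: 12·0 + 7·0 + 6·2 = 12
  C: 12·1 + 7·2 + 6·1 = 32
  D: 12·2 + 7·1 + 6·4 = 55
  E: 12·3 + 7·4 + 6·0 = 64
  F: 12·4 + 7·3 + 6·3 = 87

12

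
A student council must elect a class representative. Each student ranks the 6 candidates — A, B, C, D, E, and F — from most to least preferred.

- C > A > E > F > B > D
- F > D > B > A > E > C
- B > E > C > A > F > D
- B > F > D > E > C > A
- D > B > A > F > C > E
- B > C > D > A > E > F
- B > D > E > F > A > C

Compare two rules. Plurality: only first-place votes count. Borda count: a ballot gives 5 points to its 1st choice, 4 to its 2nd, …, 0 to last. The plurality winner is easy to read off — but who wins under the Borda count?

B

Plurality first-place counts: A 0, B 4, C 1, D 1, E 0, F 1 → B.
Borda totals: A 14, B 28, C 14, D 19, E 14, F 16 → B.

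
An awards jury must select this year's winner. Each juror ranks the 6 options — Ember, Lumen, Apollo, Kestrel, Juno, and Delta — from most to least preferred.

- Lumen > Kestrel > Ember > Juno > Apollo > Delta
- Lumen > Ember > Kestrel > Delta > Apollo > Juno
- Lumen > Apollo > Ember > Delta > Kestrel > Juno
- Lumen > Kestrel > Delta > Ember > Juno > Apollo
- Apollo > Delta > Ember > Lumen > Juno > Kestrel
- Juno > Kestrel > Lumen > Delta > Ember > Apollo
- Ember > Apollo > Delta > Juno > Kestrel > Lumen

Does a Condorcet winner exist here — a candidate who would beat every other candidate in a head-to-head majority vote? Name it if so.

Lumen

Head-to-head results (7 voters total):
Ember vs Lumen: Lumen wins 5–2.
Ember vs Apollo: Ember wins 5–2.
Ember vs Kestrel: Ember wins 4–3.
Ember vs Juno: Ember wins 6–1.
Ember vs Delta: Ember wins 4–3.
Lumen vs Apollo: Lumen wins 5–2.
Lumen vs Kestrel: Lumen wins 5–2.
Lumen vs Juno: Lumen wins 5–2.
Lumen vs Delta: Lumen wins 5–2.
Apollo vs Kestrel: Kestrel wins 4–3.
Apollo vs Juno: Apollo wins 4–3.
Apollo vs Delta: Apollo wins 4–3.
Kestrel vs Juno: Kestrel wins 4–3.
Kestrel vs Delta: Kestrel wins 4–3.
Juno vs Delta: Delta wins 5–2.
Lumen beats each rival — Ember (5–2), Apollo (5–2), Kestrel (5–2), Juno (5–2), Delta (5–2) — so Lumen is the Condorcet winner.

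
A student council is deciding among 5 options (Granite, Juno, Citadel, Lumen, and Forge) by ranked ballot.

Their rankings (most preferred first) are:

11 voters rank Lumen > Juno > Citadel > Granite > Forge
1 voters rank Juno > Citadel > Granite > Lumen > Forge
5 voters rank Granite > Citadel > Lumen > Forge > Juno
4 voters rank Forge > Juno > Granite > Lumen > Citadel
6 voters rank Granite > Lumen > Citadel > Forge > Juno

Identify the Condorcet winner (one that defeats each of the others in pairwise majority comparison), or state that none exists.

None — there is no Condorcet winner

Head-to-head results (27 voters total):
Granite vs Juno: Juno wins 16–11.
Granite vs Citadel: Granite wins 15–12.
Granite vs Lumen: Granite wins 16–11.
Granite vs Forge: Granite wins 23–4.
Juno vs Citadel: Juno wins 16–11.
Juno vs Lumen: Lumen wins 22–5.
Juno vs Forge: Forge wins 15–12.
Citadel vs Lumen: Lumen wins 21–6.
Citadel vs Forge: Citadel wins 23–4.
Lumen vs Forge: Lumen wins 23–4.
No candidate beats all others: Granite beats Lumen beats Juno beats Granite, a majority cycle.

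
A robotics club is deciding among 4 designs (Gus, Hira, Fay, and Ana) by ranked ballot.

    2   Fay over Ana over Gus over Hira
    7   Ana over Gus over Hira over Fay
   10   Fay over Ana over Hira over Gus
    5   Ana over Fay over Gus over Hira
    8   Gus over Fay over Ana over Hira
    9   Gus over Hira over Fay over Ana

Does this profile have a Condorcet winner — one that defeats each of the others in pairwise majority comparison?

No

Head-to-head results (41 voters total):
Gus vs Hira: Gus wins 31–10.
Gus vs Fay: Gus wins 24–17.
Gus vs Ana: Ana wins 24–17.
Hira vs Fay: Fay wins 25–16.
Hira vs Ana: Ana wins 32–9.
Fay vs Ana: Fay wins 29–12.
No candidate beats all others: Gus beats Fay beats Ana beats Gus, a majority cycle.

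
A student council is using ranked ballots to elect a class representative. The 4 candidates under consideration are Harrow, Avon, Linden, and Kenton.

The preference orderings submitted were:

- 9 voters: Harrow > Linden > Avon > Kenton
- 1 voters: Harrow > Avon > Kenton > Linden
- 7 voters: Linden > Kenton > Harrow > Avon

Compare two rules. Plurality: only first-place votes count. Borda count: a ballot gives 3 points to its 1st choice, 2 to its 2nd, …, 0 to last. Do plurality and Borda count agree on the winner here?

No

Plurality first-place counts: Harrow 10, Avon 0, Linden 7, Kenton 0 → Harrow.
Borda totals: Harrow 37, Avon 11, Linden 39, Kenton 15 → Linden.
The two rules disagree: plurality picks Harrow, Borda picks Linden.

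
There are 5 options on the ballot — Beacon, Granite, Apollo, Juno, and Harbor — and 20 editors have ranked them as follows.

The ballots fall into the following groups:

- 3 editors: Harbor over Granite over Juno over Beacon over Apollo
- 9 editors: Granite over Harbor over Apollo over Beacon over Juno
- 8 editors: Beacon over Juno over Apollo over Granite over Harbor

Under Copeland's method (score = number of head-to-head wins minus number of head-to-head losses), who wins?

Granite

Pairwise results:
  Beacon vs Granite: Granite wins 12–8.
  Beacon vs Apollo: Beacon wins 11–9.
  Beacon vs Juno: Beacon wins 17–3.
  Beacon vs Harbor: Harbor wins 12–8.
  Granite vs Apollo: Granite wins 12–8.
  Granite vs Juno: Granite wins 12–8.
  Granite vs Harbor: Granite wins 17–3.
  Apollo vs Juno: Juno wins 11–9.
  Apollo vs Harbor: Harbor wins 12–8.
  Juno vs Harbor: Harbor wins 12–8.
Copeland scores (wins − losses):
  Beacon: 2 − 2 = 0
  Granite: 4 − 0 = 4
  Apollo: 0 − 4 = -4
  Juno: 1 − 3 = -2
  Harbor: 3 − 1 = 2
Granite has the best Copeland score.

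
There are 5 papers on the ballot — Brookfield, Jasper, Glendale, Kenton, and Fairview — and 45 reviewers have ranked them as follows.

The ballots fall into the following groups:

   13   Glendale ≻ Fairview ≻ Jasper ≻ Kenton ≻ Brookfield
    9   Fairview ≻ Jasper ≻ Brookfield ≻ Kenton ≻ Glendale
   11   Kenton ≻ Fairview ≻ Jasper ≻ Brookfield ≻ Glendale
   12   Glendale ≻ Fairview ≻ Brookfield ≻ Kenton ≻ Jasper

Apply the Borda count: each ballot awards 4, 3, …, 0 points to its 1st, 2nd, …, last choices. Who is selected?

Borda scores:
  Brookfield: 13·0 + 9·2 + 11·1 + 12·2 = 53
  Jasper: 13·2 + 9·3 + 11·2 + 12·0 = 75
  Glendale: 13·4 + 9·0 + 11·0 + 12·4 = 100
  Kenton: 13·1 + 9·1 + 11·4 + 12·1 = 78
  Fairview: 13·3 + 9·4 + 11·3 + 12·3 = 144
Fairview has the highest total.

Fairview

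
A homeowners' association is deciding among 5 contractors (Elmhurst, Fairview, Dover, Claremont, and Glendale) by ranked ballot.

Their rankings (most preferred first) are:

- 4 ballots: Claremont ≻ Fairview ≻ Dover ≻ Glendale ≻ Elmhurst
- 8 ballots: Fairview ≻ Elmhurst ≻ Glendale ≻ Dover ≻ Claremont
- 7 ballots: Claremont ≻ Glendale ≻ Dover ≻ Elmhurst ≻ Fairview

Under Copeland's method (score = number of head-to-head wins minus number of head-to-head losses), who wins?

Claremont

Pairwise results:
  Elmhurst vs Fairview: Fairview wins 12–7.
  Elmhurst vs Dover: Dover wins 11–8.
  Elmhurst vs Claremont: Claremont wins 11–8.
  Elmhurst vs Glendale: Glendale wins 11–8.
  Fairview vs Dover: Fairview wins 12–7.
  Fairview vs Claremont: Claremont wins 11–8.
  Fairview vs Glendale: Fairview wins 12–7.
  Dover vs Claremont: Claremont wins 11–8.
  Dover vs Glendale: Glendale wins 15–4.
  Claremont vs Glendale: Claremont wins 11–8.
Copeland scores (wins − losses):
  Elmhurst: 0 − 4 = -4
  Fairview: 3 − 1 = 2
  Dover: 1 − 3 = -2
  Claremont: 4 − 0 = 4
  Glendale: 2 − 2 = 0
Claremont has the best Copeland score.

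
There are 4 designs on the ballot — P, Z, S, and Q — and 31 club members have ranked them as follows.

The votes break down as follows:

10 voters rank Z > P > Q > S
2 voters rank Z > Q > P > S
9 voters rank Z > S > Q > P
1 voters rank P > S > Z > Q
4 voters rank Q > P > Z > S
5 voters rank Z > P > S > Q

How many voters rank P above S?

22

Ballots ranking P above S: 10+2+1+4+5 = 22.
Ballots ranking S above P: 9.
So 22 of 31 voters prefer P to S.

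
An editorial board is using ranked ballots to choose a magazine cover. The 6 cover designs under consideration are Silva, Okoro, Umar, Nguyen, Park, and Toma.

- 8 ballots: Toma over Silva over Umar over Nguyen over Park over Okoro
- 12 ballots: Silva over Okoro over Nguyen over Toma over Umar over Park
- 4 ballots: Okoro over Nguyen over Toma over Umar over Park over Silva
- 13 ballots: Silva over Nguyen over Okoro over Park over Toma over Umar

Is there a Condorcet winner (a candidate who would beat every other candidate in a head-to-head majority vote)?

Yes

Head-to-head results (37 voters total):
Silva vs Okoro: Silva wins 33–4.
Silva vs Umar: Silva wins 33–4.
Silva vs Nguyen: Silva wins 33–4.
Silva vs Park: Silva wins 33–4.
Silva vs Toma: Silva wins 25–12.
Okoro vs Umar: Okoro wins 29–8.
Okoro vs Nguyen: Nguyen wins 21–16.
Okoro vs Park: Okoro wins 29–8.
Okoro vs Toma: Okoro wins 29–8.
Umar vs Nguyen: Nguyen wins 29–8.
Umar vs Park: Umar wins 24–13.
Umar vs Toma: Toma wins 37–0.
Nguyen vs Park: Nguyen wins 37–0.
Nguyen vs Toma: Nguyen wins 29–8.
Park vs Toma: Toma wins 24–13.
Silva beats each rival — Okoro (33–4), Umar (33–4), Nguyen (33–4), Park (33–4), Toma (25–12) — so Silva is the Condorcet winner.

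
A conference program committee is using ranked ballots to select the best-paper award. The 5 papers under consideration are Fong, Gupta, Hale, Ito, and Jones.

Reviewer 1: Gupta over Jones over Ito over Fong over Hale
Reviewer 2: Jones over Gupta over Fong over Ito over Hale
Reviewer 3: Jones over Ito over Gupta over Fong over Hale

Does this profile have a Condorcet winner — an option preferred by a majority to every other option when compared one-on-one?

Yes

Head-to-head results (3 voters total):
Fong vs Gupta: Gupta wins 3–0.
Fong vs Hale: Fong wins 3–0.
Fong vs Ito: Ito wins 2–1.
Fong vs Jones: Jones wins 3–0.
Gupta vs Hale: Gupta wins 3–0.
Gupta vs Ito: Gupta wins 2–1.
Gupta vs Jones: Jones wins 2–1.
Hale vs Ito: Ito wins 3–0.
Hale vs Jones: Jones wins 3–0.
Ito vs Jones: Jones wins 3–0.
Jones beats each rival — Fong (3–0), Gupta (2–1), Hale (3–0), Ito (3–0) — so Jones is the Condorcet winner.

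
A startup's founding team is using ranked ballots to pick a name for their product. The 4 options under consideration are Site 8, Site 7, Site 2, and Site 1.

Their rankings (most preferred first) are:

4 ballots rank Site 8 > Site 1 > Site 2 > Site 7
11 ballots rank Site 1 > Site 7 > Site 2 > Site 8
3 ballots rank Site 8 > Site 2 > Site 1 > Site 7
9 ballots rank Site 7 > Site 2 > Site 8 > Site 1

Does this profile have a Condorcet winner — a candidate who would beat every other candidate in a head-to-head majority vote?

No

Head-to-head results (27 voters total):
Site 8 vs Site 7: Site 7 wins 20–7.
Site 8 vs Site 2: Site 2 wins 20–7.
Site 8 vs Site 1: Site 8 wins 16–11.
Site 7 vs Site 2: Site 7 wins 20–7.
Site 7 vs Site 1: Site 1 wins 18–9.
Site 2 vs Site 1: Site 1 wins 15–12.
No candidate beats all others: Site 8 beats Site 1 beats Site 7 beats Site 8, a majority cycle.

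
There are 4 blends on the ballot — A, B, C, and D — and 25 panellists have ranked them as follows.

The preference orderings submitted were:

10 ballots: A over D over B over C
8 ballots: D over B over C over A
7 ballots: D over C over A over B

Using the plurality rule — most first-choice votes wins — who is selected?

D

First-place vote totals:
  A: 10
  B: 0
  C: 0
  D: 15
D has the most first-place votes.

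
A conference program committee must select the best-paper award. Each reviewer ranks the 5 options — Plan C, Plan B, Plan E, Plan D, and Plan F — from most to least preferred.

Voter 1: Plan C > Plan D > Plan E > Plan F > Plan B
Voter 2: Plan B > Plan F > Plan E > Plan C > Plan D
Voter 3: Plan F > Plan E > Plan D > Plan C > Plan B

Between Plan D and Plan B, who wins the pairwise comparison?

Plan D

Ballots ranking Plan D above Plan B: 2.
Ballots ranking Plan B above Plan D: 1.
Plan D wins the head-to-head, 2–1.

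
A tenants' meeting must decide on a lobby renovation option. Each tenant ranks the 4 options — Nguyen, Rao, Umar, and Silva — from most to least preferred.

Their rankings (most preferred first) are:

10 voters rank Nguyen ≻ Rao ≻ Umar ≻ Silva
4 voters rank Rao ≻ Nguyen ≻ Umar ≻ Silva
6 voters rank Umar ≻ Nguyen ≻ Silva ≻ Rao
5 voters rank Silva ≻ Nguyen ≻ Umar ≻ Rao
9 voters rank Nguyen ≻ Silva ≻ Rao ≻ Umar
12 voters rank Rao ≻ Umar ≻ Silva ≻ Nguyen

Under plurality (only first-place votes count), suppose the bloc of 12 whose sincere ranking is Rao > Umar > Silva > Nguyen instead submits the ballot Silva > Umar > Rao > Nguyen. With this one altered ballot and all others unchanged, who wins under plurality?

First-place totals with the altered ballot: Nguyen 19, Rao 4, Umar 6, Silva 17.
The winner is unchanged: still Nguyen.

Nguyen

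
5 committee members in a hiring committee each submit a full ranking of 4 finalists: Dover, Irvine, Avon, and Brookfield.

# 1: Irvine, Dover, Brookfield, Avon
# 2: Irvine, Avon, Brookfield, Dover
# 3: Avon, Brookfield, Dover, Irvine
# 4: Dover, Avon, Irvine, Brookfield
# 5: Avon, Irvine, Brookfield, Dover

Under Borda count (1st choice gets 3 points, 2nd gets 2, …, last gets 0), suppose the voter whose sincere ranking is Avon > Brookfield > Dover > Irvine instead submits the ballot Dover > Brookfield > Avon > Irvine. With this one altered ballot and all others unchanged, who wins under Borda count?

Irvine

Borda totals with the altered ballot: Dover 8, Irvine 9, Avon 8, Brookfield 5.
The switch changes the winner from Avon to Irvine.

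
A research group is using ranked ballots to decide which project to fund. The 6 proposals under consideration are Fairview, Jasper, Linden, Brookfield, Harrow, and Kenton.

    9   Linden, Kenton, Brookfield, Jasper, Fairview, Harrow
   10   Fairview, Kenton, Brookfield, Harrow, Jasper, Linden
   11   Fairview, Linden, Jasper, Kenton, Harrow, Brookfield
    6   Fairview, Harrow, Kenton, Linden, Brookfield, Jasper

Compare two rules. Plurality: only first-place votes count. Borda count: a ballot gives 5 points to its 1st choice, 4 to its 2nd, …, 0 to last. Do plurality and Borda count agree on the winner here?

Plurality first-place counts: Fairview 27, Jasper 0, Linden 9, Brookfield 0, Harrow 0, Kenton 0 → Fairview.
Borda totals: Fairview 144, Jasper 61, Linden 101, Brookfield 63, Harrow 55, Kenton 116 → Fairview.
The two rules agree on Fairview.

Yes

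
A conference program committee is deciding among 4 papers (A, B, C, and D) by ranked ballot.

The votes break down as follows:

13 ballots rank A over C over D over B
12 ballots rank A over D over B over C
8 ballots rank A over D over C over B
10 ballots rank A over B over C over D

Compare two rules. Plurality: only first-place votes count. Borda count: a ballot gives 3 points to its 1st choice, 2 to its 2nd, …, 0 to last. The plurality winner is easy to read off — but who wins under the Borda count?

Plurality first-place counts: A 43, B 0, C 0, D 0 → A.
Borda totals: A 129, B 32, C 44, D 53 → A.

A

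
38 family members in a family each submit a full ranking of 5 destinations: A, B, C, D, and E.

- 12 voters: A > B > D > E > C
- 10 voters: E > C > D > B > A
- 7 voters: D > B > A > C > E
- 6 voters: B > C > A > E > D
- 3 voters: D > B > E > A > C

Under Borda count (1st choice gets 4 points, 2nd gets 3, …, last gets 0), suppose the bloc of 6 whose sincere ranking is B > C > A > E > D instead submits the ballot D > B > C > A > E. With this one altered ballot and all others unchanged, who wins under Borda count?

D

Borda totals with the altered ballot: A 71, B 94, C 49, D 108, E 58.
The switch changes the winner from B to D.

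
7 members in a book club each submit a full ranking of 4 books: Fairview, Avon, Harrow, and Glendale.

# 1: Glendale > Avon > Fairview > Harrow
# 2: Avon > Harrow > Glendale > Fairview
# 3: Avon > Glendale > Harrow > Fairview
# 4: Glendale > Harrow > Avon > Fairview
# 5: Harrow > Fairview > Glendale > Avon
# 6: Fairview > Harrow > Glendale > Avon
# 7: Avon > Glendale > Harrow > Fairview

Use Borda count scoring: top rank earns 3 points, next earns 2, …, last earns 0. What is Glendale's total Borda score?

Borda scores:
  Fairview: 1 + 0 + 0 + 0 + 2 + 3 + 0 = 6
  Avon: 2 + 3 + 3 + 1 + 0 + 0 + 3 = 12
  Harrow: 0 + 2 + 1 + 2 + 3 + 2 + 1 = 11
  Glendale: 3 + 1 + 2 + 3 + 1 + 1 + 2 = 13

13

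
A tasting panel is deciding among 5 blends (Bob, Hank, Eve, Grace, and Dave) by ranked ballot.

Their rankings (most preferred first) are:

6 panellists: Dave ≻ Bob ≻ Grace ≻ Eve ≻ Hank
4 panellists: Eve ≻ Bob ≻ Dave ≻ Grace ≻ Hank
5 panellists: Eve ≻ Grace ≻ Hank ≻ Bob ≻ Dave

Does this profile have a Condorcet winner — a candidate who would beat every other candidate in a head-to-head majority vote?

Head-to-head results (15 voters total):
Bob vs Hank: Bob wins 10–5.
Bob vs Eve: Eve wins 9–6.
Bob vs Grace: Bob wins 10–5.
Bob vs Dave: Bob wins 9–6.
Hank vs Eve: Eve wins 15–0.
Hank vs Grace: Grace wins 15–0.
Hank vs Dave: Dave wins 10–5.
Eve vs Grace: Eve wins 9–6.
Eve vs Dave: Eve wins 9–6.
Grace vs Dave: Dave wins 10–5.
Eve beats each rival — Bob (9–6), Hank (15–0), Grace (9–6), Dave (9–6) — so Eve is the Condorcet winner.

Yes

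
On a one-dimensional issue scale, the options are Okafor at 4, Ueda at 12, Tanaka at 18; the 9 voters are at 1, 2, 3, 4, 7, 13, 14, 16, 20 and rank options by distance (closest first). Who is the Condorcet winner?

With single-peaked preferences on a line, the Condorcet winner is the candidate closest to the median voter.
The median voter (position 7) is closest to Okafor at 4.
Check: Okafor vs Ueda — voters closer to Okafor: 5 of 9.

Okafor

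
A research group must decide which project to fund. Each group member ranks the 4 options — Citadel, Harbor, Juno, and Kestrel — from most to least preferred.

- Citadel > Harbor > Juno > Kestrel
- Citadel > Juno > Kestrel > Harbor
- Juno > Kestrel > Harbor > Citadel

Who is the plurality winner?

First-place vote totals:
  Citadel: 2
  Harbor: 0
  Juno: 1
  Kestrel: 0
Citadel has the most first-place votes.

Citadel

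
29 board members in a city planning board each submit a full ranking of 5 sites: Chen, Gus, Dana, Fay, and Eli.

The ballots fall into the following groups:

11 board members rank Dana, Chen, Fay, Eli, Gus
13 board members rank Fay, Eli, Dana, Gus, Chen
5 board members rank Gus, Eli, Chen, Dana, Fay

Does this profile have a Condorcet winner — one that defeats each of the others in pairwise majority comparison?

No

Head-to-head results (29 voters total):
Chen vs Gus: Gus wins 18–11.
Chen vs Dana: Dana wins 24–5.
Chen vs Fay: Chen wins 16–13.
Chen vs Eli: Eli wins 18–11.
Gus vs Dana: Dana wins 24–5.
Gus vs Fay: Fay wins 24–5.
Gus vs Eli: Eli wins 24–5.
Dana vs Fay: Dana wins 16–13.
Dana vs Eli: Eli wins 18–11.
Fay vs Eli: Fay wins 24–5.
No candidate beats all others: Chen beats Fay beats Gus beats Chen, a majority cycle.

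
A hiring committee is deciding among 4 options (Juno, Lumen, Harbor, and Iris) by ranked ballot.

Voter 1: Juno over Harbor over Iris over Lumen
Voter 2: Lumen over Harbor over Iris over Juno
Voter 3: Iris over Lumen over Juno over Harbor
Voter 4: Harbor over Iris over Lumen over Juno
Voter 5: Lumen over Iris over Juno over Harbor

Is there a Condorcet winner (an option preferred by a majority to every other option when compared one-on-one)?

No

Head-to-head results (5 voters total):
Juno vs Lumen: Lumen wins 4–1.
Juno vs Harbor: Juno wins 3–2.
Juno vs Iris: Iris wins 4–1.
Lumen vs Harbor: Lumen wins 3–2.
Lumen vs Iris: Iris wins 3–2.
Harbor vs Iris: Harbor wins 3–2.
No candidate beats all others: Juno beats Harbor beats Iris beats Juno, a majority cycle.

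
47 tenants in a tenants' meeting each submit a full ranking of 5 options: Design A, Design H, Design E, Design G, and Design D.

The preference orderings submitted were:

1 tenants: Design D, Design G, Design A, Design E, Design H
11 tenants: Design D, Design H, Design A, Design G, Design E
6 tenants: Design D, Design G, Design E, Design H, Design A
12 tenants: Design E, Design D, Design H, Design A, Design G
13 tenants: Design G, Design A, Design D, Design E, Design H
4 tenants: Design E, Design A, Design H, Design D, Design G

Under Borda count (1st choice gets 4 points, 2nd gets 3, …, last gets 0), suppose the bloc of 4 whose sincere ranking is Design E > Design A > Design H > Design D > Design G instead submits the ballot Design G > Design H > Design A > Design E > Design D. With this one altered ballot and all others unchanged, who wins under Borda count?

Design D

Borda totals with the altered ballot: Design A 83, Design H 75, Design E 78, Design G 100, Design D 134.
The winner is unchanged: still Design D.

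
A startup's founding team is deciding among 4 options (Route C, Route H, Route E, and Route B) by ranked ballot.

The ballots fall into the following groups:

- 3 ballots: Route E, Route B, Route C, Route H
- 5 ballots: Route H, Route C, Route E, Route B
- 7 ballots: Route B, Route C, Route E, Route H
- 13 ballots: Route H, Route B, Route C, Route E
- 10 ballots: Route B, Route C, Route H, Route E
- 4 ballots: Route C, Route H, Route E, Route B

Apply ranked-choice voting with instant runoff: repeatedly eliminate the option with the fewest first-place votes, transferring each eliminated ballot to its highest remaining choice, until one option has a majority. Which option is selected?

Route H

Round 1: Route H 18, Route B 17, Route C 4, Route E 3. Route E has the fewest and is eliminated.
Round 2: Route B 20, Route H 18, Route C 4. Route C has the fewest and is eliminated.
Round 3: Route H 22, Route B 20. Route H has a majority.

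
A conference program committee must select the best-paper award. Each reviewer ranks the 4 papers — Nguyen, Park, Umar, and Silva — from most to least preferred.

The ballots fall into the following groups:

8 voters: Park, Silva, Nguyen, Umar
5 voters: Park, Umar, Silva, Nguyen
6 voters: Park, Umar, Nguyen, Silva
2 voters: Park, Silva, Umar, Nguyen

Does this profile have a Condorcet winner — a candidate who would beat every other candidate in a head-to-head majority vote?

Head-to-head results (21 voters total):
Nguyen vs Park: Park wins 21–0.
Nguyen vs Umar: Umar wins 13–8.
Nguyen vs Silva: Silva wins 15–6.
Park vs Umar: Park wins 21–0.
Park vs Silva: Park wins 21–0.
Umar vs Silva: Umar wins 11–10.
Park beats each rival — Nguyen (21–0), Umar (21–0), Silva (21–0) — so Park is the Condorcet winner.

Yes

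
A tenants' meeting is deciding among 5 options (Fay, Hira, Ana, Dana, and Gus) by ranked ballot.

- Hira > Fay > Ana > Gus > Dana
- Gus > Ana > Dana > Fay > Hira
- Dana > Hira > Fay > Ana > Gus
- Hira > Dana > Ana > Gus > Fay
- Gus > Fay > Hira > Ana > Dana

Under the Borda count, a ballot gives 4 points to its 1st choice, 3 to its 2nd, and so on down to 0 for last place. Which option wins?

Borda scores:
  Fay: 3 + 1 + 2 + 0 + 3 = 9
  Hira: 4 + 0 + 3 + 4 + 2 = 13
  Ana: 2 + 3 + 1 + 2 + 1 = 9
  Dana: 0 + 2 + 4 + 3 + 0 = 9
  Gus: 1 + 4 + 0 + 1 + 4 = 10
Hira has the highest total.

Hira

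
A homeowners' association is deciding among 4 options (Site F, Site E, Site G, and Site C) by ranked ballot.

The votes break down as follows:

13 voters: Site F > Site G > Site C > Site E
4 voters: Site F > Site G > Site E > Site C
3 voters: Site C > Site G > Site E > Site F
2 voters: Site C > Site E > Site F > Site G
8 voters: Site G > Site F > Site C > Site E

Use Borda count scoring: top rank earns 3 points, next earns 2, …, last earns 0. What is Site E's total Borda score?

11

Borda scores:
  Site F: 13·3 + 4·3 + 3·0 + 2·1 + 8·2 = 69
  Site E: 13·0 + 4·1 + 3·1 + 2·2 + 8·0 = 11
  Site G: 13·2 + 4·2 + 3·2 + 2·0 + 8·3 = 64
  Site C: 13·1 + 4·0 + 3·3 + 2·3 + 8·1 = 36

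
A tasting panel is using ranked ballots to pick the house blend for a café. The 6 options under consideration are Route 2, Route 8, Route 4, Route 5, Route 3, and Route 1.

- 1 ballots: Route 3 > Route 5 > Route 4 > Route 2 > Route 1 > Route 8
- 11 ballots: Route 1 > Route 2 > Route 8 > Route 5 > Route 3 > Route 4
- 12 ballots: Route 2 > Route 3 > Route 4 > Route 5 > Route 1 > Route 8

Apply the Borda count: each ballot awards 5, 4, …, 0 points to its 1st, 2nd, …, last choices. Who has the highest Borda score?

Route 2

Borda scores:
  Route 2: 2 + 11·4 + 12·5 = 106
  Route 8: 0 + 11·3 + 12·0 = 33
  Route 4: 3 + 11·0 + 12·3 = 39
  Route 5: 4 + 11·2 + 12·2 = 50
  Route 3: 5 + 11·1 + 12·4 = 64
  Route 1: 1 + 11·5 + 12·1 = 68
Route 2 has the highest total.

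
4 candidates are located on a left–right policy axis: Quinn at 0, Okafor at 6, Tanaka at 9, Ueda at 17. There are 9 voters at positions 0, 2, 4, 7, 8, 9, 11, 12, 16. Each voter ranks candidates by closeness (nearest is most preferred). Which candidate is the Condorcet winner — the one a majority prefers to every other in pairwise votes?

With single-peaked preferences on a line, the Condorcet winner is the candidate closest to the median voter.
The median voter (position 8) is closest to Tanaka at 9.
Check: Tanaka vs Okafor — voters closer to Tanaka: 5 of 9.

Tanaka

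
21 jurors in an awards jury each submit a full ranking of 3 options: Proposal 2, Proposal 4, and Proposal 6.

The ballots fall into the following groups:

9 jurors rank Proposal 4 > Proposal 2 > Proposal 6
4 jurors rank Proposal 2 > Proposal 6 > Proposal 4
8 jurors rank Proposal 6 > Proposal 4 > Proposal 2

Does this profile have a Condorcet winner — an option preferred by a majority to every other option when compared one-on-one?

Head-to-head results (21 voters total):
Proposal 2 vs Proposal 4: Proposal 4 wins 17–4.
Proposal 2 vs Proposal 6: Proposal 2 wins 13–8.
Proposal 4 vs Proposal 6: Proposal 6 wins 12–9.
No candidate beats all others: Proposal 2 beats Proposal 6 beats Proposal 4 beats Proposal 2, a majority cycle.

No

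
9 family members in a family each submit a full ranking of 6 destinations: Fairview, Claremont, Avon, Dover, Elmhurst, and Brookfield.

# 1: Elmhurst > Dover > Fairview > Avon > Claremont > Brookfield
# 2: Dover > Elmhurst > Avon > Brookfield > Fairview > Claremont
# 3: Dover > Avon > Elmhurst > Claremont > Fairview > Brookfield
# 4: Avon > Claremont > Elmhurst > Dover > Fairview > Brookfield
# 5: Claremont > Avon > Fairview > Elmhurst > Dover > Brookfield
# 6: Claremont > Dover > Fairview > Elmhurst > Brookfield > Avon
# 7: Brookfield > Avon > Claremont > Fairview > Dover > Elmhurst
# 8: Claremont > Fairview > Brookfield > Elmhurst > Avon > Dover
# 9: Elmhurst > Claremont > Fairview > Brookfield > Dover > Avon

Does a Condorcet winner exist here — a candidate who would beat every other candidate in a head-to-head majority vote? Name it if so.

None — there is no Condorcet winner

Head-to-head results (9 voters total):
Fairview vs Claremont: Claremont wins 7–2.
Fairview vs Avon: Avon wins 5–4.
Fairview vs Dover: Dover wins 5–4.
Fairview vs Elmhurst: Elmhurst wins 5–4.
Fairview vs Brookfield: Fairview wins 7–2.
Claremont vs Avon: Avon wins 5–4.
Claremont vs Dover: Claremont wins 6–3.
Claremont vs Elmhurst: Claremont wins 5–4.
Claremont vs Brookfield: Claremont wins 7–2.
Avon vs Dover: Dover wins 5–4.
Avon vs Elmhurst: Elmhurst wins 5–4.
Avon vs Brookfield: Avon wins 5–4.
Dover vs Elmhurst: Elmhurst wins 5–4.
Dover vs Brookfield: Dover wins 6–3.
Elmhurst vs Brookfield: Elmhurst wins 7–2.
No candidate beats all others: Claremont beats Dover beats Avon beats Claremont, a majority cycle.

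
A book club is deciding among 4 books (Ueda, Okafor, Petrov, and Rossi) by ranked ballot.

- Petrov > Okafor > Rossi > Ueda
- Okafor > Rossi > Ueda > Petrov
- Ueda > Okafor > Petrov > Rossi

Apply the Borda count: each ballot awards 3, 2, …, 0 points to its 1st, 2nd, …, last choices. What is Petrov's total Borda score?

4

Borda scores:
  Ueda: 0 + 1 + 3 = 4
  Okafor: 2 + 3 + 2 = 7
  Petrov: 3 + 0 + 1 = 4
  Rossi: 1 + 2 + 0 = 3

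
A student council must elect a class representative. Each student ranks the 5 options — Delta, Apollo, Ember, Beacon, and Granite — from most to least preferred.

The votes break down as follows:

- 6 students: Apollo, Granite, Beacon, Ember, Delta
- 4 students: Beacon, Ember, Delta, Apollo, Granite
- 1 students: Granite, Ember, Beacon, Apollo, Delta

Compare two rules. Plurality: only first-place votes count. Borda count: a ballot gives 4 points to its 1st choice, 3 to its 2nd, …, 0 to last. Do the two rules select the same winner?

Plurality first-place counts: Delta 0, Apollo 6, Ember 0, Beacon 4, Granite 1 → Apollo.
Borda totals: Delta 8, Apollo 29, Ember 21, Beacon 30, Granite 22 → Beacon.
The two rules disagree: plurality picks Apollo, Borda picks Beacon.

No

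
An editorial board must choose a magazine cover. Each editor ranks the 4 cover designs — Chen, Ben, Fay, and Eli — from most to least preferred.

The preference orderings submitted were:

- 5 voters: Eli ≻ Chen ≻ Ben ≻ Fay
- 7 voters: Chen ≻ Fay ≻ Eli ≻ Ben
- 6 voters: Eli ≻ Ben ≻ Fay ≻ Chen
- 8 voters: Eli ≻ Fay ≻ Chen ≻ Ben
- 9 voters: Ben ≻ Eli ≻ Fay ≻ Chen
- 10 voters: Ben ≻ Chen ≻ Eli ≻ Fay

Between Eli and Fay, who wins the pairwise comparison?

Eli

Ballots ranking Eli above Fay: 5+6+8+9+10 = 38.
Ballots ranking Fay above Eli: 7.
Eli wins the head-to-head, 38–7.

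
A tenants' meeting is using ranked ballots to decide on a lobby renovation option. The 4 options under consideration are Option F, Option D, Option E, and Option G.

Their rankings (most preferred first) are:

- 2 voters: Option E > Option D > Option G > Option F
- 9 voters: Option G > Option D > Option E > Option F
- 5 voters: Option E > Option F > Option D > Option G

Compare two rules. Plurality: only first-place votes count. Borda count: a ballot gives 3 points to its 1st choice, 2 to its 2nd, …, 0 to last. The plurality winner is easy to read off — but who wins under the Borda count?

Plurality first-place counts: Option F 0, Option D 0, Option E 7, Option G 9 → Option G.
Borda totals: Option F 10, Option D 27, Option E 30, Option G 29 → Option E.

Option E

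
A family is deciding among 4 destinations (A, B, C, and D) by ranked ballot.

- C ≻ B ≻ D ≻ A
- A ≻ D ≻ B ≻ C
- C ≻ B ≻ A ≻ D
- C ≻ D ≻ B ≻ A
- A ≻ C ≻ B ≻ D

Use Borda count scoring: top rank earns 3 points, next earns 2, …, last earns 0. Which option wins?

Borda scores:
  A: 0 + 3 + 1 + 0 + 3 = 7
  B: 2 + 1 + 2 + 1 + 1 = 7
  C: 3 + 0 + 3 + 3 + 2 = 11
  D: 1 + 2 + 0 + 2 + 0 = 5
C has the highest total.

C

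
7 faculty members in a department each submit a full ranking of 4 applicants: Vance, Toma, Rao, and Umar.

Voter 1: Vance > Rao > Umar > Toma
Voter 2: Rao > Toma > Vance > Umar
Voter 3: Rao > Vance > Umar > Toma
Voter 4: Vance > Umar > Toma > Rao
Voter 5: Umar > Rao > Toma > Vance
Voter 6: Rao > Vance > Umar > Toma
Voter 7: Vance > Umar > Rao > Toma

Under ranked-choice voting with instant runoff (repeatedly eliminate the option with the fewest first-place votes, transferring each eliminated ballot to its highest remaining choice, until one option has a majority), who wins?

Rao

Round 1: Vance 3, Rao 3, Umar 1, Toma 0. Toma has the fewest and is eliminated.
Round 2: Vance 3, Rao 3, Umar 1. Umar has the fewest and is eliminated.
Round 3: Rao 4, Vance 3. Rao has a majority.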